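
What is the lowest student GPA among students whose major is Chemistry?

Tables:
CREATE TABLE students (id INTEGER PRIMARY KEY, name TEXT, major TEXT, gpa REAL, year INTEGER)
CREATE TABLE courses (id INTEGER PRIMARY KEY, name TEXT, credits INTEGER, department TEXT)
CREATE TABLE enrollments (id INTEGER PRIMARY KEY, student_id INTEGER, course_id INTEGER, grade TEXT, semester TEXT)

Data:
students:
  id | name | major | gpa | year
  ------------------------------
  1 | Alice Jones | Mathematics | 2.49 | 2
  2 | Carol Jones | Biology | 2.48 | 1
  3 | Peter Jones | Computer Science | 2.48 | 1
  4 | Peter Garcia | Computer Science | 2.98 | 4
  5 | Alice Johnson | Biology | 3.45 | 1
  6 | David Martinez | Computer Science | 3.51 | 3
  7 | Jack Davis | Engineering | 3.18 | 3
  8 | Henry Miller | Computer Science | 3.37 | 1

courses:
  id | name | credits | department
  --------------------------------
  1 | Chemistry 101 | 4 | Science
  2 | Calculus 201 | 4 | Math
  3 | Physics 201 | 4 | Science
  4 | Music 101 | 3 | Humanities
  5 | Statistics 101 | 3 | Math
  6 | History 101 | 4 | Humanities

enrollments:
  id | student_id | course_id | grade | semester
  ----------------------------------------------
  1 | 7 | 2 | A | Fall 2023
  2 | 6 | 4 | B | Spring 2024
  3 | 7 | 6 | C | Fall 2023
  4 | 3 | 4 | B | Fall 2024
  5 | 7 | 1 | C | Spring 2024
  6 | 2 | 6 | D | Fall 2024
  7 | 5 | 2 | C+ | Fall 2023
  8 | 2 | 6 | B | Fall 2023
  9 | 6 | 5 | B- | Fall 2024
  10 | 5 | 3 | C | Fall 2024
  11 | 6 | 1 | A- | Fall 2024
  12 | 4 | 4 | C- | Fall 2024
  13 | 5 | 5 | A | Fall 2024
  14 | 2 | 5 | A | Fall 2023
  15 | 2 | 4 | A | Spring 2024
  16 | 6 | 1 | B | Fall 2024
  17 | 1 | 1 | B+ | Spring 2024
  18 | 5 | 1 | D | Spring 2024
SELECT MIN(gpa) FROM students WHERE major = 'Chemistry'

Execution result:
NULL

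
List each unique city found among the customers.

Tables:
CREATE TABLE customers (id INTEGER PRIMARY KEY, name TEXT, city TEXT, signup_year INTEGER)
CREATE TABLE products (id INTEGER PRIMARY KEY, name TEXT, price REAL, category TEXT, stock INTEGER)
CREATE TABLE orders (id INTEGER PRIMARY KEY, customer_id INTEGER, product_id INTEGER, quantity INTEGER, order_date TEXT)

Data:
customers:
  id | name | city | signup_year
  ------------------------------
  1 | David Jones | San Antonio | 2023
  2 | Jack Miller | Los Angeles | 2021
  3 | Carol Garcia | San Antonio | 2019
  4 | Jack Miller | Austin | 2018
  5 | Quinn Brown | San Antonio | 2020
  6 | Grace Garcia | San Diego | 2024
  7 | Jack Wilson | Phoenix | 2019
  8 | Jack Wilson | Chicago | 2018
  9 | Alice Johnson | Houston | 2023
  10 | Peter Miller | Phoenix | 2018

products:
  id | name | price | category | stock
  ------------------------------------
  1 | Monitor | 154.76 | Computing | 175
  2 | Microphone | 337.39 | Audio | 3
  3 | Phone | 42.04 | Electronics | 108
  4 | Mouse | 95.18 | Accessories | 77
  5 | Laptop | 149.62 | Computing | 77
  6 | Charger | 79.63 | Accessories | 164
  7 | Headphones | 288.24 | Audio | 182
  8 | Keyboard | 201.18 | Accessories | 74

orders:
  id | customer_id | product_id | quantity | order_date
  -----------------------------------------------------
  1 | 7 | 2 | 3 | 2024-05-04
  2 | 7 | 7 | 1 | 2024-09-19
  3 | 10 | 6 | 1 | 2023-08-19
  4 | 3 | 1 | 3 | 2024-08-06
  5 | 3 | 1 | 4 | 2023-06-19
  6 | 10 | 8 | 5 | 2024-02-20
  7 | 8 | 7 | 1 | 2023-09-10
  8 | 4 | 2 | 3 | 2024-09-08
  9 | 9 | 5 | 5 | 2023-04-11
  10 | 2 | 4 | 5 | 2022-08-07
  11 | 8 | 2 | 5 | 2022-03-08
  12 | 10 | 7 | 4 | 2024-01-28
SELECT DISTINCT city FROM customers

Execution result:
city
San Antonio
Los Angeles
Austin
San Diego
Phoenix
Chicago
Houston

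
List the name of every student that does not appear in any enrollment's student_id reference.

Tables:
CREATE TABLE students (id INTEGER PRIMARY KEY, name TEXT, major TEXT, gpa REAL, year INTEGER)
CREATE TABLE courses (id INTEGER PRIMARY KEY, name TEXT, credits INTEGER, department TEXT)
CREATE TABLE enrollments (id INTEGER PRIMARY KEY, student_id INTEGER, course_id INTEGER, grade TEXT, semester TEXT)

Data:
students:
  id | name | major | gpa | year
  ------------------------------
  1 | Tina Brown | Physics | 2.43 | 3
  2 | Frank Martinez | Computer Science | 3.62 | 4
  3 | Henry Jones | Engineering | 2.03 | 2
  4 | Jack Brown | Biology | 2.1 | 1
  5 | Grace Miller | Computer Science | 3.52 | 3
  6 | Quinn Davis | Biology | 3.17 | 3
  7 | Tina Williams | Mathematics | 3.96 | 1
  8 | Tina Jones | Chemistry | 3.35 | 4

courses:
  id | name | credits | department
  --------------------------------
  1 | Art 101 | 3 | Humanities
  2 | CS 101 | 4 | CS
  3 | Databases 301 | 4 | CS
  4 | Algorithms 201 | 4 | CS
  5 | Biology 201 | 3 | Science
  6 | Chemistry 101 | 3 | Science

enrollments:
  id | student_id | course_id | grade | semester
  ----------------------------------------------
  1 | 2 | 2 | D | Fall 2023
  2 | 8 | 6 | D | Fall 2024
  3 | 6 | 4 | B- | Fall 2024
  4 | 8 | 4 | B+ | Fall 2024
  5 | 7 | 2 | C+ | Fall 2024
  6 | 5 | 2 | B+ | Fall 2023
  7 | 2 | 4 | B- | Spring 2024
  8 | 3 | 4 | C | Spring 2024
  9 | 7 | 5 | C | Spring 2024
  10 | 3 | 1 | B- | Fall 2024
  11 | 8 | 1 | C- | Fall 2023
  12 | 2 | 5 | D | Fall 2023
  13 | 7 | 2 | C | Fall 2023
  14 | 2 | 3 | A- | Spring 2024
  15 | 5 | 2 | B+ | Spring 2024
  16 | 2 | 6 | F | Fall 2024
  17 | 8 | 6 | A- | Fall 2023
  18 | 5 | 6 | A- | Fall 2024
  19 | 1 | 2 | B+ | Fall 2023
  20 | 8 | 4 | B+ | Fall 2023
SELECT p.name FROM students p LEFT JOIN enrollments c ON c.student_id = p.id WHERE c.id IS NULL

Execution result:
Jack Brown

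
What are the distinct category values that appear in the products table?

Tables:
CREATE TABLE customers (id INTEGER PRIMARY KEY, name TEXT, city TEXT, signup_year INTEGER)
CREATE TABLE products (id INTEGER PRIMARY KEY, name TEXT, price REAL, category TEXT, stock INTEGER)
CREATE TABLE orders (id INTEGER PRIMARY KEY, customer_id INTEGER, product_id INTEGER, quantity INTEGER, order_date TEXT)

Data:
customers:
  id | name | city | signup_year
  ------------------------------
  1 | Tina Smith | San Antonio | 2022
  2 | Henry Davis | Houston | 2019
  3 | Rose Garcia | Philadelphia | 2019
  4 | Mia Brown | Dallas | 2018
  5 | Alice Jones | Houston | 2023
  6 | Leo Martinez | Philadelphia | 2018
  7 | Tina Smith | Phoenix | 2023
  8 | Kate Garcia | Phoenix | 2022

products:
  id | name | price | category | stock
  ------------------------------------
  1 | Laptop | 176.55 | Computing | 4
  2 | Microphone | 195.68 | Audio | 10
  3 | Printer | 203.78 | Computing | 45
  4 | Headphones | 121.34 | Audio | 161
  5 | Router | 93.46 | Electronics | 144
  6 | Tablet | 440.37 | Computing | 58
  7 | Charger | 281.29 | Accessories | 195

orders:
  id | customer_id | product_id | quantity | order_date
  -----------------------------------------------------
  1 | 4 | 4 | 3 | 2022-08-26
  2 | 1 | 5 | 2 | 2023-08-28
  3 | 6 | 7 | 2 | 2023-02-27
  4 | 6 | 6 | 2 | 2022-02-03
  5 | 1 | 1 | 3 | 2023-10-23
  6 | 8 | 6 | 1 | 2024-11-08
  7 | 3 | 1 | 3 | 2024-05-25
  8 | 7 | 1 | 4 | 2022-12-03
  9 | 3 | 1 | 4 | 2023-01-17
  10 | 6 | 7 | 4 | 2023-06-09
SELECT DISTINCT category FROM products

Execution result:
category
Computing
Audio
Electronics
Accessories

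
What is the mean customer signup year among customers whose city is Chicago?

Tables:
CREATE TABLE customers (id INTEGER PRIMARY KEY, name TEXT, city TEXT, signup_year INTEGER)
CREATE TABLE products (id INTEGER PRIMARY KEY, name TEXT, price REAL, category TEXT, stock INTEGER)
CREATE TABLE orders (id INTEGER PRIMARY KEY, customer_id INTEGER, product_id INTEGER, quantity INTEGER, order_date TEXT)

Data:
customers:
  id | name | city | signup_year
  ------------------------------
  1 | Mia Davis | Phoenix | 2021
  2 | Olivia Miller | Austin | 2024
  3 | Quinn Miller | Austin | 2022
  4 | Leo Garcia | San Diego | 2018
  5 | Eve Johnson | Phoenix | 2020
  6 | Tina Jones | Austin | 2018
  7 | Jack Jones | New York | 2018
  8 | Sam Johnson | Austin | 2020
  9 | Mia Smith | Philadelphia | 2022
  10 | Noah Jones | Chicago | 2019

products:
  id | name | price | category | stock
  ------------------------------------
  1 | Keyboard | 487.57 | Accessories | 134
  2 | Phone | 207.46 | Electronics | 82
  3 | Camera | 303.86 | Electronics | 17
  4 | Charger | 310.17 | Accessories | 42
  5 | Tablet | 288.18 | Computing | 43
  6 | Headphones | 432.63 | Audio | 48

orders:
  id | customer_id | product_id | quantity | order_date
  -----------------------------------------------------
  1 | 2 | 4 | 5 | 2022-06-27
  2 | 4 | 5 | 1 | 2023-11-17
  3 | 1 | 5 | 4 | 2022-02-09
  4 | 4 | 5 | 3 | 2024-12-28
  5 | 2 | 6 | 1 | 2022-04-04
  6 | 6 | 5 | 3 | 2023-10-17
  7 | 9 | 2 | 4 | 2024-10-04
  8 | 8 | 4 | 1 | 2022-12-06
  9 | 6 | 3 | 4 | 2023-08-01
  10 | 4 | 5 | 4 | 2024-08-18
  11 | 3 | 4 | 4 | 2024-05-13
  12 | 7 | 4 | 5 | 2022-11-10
SELECT AVG(signup_year) FROM customers WHERE city = 'Chicago'

Execution result:
2019.00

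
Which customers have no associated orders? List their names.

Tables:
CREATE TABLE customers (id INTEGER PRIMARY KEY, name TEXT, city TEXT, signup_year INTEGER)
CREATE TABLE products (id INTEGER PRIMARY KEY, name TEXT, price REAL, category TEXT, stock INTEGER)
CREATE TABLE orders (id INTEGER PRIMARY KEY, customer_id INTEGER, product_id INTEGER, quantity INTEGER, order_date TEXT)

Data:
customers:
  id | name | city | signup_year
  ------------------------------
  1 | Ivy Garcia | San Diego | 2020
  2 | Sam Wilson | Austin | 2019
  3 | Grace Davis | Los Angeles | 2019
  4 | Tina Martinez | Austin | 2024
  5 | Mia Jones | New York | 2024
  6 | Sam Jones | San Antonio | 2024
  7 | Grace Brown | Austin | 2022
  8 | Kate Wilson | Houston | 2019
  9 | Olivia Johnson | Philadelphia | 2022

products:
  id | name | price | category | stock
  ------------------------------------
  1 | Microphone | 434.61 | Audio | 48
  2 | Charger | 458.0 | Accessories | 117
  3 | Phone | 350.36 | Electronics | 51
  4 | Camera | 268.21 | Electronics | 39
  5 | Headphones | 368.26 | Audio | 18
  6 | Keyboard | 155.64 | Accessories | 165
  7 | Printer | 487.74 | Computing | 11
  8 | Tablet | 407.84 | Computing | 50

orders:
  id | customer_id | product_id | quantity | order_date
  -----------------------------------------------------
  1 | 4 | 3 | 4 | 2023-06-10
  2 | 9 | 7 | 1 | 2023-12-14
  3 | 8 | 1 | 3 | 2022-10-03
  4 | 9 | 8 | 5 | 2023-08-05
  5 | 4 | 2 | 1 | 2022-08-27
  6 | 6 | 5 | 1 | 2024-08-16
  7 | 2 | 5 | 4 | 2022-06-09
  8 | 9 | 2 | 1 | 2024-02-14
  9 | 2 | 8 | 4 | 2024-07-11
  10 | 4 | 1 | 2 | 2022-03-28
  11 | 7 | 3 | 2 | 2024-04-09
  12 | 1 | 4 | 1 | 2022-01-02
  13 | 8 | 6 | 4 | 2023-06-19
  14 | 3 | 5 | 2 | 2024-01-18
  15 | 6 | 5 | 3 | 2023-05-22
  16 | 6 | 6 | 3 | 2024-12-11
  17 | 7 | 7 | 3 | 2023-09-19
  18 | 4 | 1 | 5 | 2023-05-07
SELECT p.name FROM customers p LEFT JOIN orders c ON c.customer_id = p.id WHERE c.id IS NULL

Execution result:
Mia Jones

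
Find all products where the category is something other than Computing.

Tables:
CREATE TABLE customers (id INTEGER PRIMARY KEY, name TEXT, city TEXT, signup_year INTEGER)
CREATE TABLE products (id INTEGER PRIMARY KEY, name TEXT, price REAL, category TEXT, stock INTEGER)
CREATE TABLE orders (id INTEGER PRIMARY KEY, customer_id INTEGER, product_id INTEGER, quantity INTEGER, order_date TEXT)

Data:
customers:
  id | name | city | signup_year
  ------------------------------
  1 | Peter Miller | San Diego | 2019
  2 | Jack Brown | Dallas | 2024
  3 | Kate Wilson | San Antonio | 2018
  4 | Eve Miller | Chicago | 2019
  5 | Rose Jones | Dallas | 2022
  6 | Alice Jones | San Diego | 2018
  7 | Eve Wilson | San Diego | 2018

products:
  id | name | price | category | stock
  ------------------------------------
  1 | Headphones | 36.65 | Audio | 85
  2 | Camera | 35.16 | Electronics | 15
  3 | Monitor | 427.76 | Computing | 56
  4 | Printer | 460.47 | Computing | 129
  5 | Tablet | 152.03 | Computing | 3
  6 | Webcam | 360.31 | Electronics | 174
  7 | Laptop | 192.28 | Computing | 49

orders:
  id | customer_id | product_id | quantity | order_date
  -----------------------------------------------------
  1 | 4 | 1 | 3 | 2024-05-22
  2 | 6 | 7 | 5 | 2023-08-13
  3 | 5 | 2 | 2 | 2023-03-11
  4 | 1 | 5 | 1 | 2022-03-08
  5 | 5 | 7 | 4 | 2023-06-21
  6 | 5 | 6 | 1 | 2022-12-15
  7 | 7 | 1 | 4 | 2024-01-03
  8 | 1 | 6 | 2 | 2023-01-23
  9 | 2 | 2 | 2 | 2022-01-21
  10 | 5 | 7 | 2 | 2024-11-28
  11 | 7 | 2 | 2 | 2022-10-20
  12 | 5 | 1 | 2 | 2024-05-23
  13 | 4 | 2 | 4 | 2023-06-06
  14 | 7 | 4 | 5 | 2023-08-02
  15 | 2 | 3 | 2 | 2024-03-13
SELECT name, category FROM products WHERE category <> 'Computing'

Execution result:
name | category
Headphones | Audio
Camera | Electronics
Webcam | Electronics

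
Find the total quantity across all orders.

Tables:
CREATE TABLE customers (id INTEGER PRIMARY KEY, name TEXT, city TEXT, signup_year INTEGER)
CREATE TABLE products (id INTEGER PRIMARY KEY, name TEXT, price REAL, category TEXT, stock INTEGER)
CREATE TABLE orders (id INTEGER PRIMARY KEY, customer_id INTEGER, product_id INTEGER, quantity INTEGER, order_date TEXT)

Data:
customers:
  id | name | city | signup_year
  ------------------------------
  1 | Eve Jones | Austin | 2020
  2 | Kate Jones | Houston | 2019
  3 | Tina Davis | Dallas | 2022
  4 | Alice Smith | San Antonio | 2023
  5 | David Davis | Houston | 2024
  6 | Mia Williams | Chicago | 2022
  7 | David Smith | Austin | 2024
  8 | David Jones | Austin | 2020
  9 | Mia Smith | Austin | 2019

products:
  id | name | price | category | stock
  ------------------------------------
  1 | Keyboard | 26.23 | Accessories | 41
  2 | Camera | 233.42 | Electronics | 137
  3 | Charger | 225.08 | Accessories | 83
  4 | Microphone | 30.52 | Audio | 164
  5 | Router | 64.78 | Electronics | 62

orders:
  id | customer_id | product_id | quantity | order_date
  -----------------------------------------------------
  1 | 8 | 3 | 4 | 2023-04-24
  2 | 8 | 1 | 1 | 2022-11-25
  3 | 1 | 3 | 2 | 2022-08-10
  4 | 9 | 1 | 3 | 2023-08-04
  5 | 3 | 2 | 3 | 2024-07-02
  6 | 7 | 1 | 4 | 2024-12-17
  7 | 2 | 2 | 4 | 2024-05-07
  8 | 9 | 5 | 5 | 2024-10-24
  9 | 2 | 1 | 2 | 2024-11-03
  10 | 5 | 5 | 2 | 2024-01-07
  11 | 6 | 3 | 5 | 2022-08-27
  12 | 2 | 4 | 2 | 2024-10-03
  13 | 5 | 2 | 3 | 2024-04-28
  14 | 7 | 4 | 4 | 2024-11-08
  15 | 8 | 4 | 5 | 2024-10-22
SELECT SUM(quantity) FROM orders

Execution result:
49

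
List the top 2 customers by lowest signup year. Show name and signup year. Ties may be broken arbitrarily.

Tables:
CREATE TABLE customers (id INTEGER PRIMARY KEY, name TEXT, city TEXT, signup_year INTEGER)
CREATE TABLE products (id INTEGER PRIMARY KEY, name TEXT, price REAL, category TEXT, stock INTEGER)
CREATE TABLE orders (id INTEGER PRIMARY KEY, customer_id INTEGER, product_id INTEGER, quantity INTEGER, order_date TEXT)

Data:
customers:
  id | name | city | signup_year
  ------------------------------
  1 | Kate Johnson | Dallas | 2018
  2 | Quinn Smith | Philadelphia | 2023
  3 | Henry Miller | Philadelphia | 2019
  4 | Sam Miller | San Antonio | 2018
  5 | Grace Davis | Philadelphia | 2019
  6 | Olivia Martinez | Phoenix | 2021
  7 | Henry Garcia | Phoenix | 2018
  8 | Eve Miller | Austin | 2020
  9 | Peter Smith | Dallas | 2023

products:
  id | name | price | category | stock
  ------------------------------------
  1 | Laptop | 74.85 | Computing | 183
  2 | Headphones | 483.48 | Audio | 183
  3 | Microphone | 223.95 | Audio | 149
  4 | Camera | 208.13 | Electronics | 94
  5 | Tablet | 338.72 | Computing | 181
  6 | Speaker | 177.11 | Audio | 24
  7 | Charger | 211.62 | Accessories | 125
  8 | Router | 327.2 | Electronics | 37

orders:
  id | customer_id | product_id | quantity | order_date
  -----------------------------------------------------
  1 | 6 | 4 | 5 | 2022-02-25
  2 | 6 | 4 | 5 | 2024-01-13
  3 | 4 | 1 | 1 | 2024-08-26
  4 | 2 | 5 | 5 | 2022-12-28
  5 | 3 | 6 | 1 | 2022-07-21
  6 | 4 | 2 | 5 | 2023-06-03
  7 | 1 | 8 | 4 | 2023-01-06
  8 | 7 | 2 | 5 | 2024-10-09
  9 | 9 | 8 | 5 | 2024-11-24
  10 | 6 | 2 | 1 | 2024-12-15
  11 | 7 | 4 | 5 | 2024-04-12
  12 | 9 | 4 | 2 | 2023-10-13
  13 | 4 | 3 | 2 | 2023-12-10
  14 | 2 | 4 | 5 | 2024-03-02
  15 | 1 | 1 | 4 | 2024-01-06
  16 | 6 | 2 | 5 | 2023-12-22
SELECT name, signup_year FROM customers ORDER BY signup_year ASC LIMIT 2

Execution result:
name | signup_year
Kate Johnson | 2018
Sam Miller | 2018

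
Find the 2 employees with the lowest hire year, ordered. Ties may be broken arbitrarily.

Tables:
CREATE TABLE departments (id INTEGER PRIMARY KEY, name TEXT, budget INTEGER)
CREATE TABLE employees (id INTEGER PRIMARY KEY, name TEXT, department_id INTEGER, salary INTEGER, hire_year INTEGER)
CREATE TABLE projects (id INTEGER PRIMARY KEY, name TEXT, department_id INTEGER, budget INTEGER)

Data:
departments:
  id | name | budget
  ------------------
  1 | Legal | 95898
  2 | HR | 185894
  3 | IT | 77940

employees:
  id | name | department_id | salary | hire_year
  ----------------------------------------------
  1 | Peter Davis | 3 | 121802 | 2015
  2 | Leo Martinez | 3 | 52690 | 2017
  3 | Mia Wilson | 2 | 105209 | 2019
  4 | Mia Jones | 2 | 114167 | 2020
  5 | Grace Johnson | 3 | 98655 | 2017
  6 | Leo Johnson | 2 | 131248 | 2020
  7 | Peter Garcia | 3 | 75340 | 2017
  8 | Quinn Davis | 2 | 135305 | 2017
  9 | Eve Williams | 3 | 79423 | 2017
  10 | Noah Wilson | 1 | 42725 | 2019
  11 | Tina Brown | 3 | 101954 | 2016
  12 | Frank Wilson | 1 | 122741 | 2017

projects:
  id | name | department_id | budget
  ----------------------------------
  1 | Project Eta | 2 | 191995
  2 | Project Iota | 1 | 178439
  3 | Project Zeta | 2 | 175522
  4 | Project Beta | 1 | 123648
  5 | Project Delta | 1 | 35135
SELECT name, hire_year FROM employees ORDER BY hire_year ASC LIMIT 2

Execution result:
name | hire_year
Peter Davis | 2015
Tina Brown | 2016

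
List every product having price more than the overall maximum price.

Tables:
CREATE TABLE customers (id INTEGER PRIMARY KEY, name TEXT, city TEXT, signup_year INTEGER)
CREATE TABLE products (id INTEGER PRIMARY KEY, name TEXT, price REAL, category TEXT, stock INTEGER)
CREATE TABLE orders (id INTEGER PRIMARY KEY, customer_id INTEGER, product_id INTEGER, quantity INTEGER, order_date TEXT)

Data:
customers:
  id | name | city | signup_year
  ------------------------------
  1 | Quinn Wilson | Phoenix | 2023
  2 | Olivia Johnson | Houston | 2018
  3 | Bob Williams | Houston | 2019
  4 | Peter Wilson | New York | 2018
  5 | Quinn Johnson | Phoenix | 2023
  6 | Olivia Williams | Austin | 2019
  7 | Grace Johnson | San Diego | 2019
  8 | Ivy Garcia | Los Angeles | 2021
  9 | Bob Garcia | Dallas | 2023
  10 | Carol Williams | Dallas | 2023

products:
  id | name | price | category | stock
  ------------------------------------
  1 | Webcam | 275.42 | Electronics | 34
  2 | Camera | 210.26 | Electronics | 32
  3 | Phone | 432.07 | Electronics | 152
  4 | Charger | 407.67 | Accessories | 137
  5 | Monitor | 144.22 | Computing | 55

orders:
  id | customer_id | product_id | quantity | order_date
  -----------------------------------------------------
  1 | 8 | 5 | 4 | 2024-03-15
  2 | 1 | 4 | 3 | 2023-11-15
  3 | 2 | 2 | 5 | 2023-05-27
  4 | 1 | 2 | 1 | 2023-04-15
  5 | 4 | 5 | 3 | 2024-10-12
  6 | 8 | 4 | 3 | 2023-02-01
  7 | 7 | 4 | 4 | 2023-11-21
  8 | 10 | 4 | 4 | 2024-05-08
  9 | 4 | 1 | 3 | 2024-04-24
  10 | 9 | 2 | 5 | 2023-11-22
SELECT name, price FROM products WHERE price > (SELECT MAX(price) FROM products)

Execution result:
(no rows)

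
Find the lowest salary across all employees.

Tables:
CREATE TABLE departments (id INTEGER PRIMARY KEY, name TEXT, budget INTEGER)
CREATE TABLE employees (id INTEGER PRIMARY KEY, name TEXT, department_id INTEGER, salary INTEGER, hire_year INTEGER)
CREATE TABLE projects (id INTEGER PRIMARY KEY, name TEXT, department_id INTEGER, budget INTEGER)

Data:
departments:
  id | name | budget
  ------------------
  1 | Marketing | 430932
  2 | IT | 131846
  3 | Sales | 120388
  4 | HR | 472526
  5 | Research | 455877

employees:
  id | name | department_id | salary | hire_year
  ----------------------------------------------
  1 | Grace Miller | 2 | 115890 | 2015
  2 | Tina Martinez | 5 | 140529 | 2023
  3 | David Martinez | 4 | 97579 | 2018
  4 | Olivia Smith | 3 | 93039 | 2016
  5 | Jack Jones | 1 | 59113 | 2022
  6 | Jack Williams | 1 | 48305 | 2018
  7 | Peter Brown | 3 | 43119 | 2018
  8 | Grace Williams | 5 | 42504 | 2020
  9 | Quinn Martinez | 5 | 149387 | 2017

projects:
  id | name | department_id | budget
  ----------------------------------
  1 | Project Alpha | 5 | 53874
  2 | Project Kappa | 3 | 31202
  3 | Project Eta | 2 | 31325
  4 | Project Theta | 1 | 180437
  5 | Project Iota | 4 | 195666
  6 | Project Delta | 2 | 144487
SELECT MIN(salary) FROM employees

Execution result:
42504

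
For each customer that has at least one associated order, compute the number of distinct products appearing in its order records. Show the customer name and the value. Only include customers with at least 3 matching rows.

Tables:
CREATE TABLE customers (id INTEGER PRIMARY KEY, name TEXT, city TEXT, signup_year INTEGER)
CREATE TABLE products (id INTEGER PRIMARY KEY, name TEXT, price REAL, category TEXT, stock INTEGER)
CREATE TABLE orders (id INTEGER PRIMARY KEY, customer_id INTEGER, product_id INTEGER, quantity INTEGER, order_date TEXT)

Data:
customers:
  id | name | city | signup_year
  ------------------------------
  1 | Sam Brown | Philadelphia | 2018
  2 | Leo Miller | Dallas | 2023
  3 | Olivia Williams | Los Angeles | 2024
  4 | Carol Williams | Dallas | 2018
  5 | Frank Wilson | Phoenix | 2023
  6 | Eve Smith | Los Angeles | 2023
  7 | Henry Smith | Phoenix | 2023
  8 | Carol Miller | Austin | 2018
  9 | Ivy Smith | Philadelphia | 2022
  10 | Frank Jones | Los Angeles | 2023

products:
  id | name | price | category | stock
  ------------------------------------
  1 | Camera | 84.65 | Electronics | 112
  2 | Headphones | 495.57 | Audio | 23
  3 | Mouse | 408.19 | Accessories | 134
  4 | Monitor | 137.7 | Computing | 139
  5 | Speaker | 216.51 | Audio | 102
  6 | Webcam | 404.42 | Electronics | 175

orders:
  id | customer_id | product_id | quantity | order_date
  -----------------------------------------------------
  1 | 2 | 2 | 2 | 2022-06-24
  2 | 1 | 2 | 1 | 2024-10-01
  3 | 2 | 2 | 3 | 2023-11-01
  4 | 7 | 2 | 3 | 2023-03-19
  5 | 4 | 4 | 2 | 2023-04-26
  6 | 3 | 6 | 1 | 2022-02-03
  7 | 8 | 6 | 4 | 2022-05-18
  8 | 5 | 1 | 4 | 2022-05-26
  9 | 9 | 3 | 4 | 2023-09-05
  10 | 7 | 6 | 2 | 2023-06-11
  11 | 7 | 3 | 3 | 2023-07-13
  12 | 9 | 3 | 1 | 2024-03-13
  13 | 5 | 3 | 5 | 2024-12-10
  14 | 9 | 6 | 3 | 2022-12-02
SELECT p.name, COUNT(DISTINCT c.product_id) AS distinct_product_count FROM orders c JOIN customers p ON c.customer_id = p.id GROUP BY p.id, p.name HAVING COUNT(*) >= 3

Execution result:
name | distinct_product_count
Henry Smith | 3
Ivy Smith | 2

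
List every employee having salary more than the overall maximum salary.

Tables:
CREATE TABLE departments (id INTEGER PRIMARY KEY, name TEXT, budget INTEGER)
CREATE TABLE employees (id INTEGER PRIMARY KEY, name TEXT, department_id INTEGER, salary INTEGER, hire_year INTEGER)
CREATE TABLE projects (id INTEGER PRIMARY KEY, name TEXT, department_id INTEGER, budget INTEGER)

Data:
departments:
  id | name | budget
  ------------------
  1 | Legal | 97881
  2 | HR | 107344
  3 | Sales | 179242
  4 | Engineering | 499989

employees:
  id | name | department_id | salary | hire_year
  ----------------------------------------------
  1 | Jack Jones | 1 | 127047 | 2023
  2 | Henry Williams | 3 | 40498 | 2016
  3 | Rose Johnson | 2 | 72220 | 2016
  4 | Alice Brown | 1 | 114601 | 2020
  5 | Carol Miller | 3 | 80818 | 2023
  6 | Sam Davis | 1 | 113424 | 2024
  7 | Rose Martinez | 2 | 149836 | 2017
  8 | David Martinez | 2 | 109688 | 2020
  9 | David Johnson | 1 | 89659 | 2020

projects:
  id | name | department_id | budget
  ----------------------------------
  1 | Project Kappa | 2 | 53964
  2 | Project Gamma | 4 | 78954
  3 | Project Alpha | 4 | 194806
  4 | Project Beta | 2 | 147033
SELECT name, salary FROM employees WHERE salary > (SELECT MAX(salary) FROM employees)

Execution result:
(no rows)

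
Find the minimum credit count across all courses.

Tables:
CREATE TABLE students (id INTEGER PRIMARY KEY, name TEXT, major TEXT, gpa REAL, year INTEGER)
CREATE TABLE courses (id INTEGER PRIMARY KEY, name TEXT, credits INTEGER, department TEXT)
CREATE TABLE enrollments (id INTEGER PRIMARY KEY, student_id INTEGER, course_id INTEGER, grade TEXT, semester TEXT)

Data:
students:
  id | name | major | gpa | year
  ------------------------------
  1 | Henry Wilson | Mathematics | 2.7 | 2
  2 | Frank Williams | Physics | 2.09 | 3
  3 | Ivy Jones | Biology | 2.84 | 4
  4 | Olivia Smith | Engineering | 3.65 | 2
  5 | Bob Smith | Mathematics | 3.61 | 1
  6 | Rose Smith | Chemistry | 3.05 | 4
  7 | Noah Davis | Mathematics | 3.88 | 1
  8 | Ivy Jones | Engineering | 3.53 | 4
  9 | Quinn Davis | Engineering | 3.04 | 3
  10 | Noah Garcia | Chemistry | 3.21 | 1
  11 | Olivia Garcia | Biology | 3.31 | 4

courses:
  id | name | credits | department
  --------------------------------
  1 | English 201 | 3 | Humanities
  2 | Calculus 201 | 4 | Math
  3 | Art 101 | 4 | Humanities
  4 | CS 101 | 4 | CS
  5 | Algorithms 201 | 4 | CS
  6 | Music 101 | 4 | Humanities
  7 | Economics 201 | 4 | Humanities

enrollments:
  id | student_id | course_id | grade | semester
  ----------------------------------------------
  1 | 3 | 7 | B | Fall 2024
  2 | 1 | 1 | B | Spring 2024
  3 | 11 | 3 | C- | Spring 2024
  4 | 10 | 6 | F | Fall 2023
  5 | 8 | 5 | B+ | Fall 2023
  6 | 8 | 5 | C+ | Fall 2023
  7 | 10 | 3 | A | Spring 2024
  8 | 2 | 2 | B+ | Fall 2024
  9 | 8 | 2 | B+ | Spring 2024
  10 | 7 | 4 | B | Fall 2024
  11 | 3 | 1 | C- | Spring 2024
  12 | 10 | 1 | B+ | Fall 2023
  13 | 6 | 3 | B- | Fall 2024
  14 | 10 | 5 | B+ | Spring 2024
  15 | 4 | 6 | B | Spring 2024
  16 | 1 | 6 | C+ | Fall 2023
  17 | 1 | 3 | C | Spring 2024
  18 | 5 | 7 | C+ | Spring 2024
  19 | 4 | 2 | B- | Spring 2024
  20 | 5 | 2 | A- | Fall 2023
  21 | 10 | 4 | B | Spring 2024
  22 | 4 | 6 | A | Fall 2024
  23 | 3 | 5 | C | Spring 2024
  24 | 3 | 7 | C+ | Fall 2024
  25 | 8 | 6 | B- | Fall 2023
SELECT MIN(credits) FROM courses

Execution result:
3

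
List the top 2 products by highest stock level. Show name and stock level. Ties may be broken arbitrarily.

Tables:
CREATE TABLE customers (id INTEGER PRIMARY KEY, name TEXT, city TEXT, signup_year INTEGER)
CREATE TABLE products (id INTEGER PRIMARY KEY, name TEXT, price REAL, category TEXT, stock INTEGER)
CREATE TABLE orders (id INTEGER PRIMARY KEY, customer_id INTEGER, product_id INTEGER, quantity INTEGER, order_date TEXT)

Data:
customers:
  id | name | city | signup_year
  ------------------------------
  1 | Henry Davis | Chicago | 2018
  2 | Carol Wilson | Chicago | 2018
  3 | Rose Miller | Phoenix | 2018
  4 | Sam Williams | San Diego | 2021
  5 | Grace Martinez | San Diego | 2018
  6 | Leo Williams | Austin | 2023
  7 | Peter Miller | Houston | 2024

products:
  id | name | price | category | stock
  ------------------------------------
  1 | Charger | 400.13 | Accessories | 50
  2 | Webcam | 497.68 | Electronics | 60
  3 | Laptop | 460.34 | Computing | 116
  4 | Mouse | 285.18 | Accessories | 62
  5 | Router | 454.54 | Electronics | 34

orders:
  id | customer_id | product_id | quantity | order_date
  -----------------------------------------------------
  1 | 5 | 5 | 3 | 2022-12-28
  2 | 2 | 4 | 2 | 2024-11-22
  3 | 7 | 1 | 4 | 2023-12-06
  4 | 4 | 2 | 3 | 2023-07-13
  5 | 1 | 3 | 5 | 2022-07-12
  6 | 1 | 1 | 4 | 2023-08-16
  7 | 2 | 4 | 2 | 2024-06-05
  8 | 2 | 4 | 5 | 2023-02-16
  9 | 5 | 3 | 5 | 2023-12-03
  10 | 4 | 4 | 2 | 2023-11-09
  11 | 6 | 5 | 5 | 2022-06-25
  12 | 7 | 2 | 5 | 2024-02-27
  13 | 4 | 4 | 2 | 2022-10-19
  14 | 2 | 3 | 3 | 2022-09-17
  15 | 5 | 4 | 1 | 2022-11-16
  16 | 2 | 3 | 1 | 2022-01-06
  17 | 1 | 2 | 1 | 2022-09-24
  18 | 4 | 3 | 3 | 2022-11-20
SELECT name, stock FROM products ORDER BY stock DESC LIMIT 2

Execution result:
name | stock
Laptop | 116
Mouse | 62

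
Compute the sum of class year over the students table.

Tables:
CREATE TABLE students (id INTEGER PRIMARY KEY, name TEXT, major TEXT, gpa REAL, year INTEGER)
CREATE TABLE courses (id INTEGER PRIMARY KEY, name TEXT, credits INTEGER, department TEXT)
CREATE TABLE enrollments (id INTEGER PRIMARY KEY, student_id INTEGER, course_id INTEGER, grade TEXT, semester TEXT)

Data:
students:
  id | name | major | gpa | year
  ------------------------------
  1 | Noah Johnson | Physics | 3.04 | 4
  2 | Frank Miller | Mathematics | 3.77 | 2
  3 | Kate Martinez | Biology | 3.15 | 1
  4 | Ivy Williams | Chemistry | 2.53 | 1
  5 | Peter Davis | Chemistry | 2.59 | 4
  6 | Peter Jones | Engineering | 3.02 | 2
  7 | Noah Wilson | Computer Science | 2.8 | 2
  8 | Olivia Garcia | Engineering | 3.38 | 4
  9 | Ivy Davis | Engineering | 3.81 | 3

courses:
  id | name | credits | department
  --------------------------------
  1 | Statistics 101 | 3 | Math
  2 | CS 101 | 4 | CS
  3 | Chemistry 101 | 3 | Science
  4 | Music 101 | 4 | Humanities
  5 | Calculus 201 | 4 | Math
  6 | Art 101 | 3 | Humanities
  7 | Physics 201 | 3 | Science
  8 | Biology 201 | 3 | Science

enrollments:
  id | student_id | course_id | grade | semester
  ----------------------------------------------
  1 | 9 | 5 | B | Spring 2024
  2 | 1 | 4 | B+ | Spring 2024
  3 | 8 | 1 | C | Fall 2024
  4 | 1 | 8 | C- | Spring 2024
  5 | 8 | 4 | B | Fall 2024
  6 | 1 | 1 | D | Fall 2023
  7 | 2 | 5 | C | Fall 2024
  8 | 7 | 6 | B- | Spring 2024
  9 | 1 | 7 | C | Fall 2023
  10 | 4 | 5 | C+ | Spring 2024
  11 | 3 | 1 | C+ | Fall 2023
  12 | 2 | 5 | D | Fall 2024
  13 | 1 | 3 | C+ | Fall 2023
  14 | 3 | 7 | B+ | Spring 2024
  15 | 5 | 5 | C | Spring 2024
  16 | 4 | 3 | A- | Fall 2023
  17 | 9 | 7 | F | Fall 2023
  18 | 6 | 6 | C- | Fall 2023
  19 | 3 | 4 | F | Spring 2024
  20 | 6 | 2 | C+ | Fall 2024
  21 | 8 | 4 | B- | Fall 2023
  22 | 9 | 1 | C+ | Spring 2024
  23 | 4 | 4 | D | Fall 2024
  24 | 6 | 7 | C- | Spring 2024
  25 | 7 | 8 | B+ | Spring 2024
SELECT SUM(year) FROM students

Execution result:
23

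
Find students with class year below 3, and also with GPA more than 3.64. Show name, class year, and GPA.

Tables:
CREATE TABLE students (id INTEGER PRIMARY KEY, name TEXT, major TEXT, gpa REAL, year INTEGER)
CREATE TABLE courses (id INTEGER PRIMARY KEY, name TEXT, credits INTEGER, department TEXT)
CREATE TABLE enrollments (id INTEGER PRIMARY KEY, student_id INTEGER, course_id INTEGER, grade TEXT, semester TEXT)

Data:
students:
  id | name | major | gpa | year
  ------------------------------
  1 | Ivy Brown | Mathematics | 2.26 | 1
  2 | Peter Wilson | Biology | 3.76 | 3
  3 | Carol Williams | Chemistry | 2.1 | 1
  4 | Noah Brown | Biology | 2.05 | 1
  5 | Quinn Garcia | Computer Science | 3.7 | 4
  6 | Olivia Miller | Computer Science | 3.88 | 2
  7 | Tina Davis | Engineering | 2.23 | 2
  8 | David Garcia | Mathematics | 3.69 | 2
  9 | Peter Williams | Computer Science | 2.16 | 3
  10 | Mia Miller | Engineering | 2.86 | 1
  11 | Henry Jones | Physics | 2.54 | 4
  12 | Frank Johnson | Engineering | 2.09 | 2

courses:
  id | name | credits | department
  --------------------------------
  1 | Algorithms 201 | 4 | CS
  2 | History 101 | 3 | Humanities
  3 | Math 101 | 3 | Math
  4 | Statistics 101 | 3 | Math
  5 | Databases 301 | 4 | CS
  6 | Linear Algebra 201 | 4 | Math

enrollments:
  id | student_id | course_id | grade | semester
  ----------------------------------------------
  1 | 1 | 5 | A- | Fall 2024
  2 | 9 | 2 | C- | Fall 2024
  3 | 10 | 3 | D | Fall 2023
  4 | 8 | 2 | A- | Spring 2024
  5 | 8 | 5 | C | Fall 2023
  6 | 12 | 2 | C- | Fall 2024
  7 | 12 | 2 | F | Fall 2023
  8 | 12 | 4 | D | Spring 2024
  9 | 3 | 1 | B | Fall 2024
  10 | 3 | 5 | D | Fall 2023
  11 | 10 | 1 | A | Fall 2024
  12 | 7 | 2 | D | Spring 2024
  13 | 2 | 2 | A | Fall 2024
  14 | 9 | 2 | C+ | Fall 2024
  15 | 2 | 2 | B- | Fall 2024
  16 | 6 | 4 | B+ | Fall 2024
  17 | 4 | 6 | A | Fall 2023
SELECT name, year, gpa FROM students WHERE year < 3 AND gpa > 3.64

Execution result:
name | year | gpa
Olivia Miller | 2 | 3.88
David Garcia | 2 | 3.69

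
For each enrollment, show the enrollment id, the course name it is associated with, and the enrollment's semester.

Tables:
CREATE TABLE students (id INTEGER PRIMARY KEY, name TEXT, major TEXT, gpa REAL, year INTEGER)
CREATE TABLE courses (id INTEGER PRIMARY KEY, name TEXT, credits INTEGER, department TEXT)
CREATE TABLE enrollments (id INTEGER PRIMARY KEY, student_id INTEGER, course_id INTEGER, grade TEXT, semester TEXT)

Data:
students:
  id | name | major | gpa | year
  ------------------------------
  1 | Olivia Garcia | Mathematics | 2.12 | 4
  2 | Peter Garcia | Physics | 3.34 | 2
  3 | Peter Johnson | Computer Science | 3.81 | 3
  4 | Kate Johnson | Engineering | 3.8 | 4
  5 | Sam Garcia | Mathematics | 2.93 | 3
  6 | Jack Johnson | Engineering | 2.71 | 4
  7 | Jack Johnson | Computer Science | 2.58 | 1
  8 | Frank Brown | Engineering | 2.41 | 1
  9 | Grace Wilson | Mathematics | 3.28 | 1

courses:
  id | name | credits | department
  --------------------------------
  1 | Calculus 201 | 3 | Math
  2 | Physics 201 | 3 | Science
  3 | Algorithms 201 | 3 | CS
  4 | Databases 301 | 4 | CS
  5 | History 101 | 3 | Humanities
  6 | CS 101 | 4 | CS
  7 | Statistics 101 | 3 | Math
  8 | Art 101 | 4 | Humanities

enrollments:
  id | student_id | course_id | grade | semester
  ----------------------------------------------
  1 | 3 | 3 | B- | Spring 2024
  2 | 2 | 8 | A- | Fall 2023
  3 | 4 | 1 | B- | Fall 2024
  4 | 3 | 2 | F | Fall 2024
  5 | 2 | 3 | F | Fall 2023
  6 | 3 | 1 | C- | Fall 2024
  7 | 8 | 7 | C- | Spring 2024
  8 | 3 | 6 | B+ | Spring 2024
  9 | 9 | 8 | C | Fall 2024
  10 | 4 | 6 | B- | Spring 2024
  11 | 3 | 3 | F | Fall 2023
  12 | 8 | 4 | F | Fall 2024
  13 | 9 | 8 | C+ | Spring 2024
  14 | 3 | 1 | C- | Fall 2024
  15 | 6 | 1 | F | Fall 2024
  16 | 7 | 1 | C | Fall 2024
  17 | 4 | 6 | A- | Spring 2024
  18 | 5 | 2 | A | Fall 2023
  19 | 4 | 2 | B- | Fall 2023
SELECT c.id, p.name AS course, c.semester FROM enrollments c JOIN courses p ON c.course_id = p.id

Execution result:
id | course | semester
1 | Algorithms 201 | Spring 2024
2 | Art 101 | Fall 2023
3 | Calculus 201 | Fall 2024
4 | Physics 201 | Fall 2024
5 | Algorithms 201 | Fall 2023
6 | Calculus 201 | Fall 2024
7 | Statistics 101 | Spring 2024
8 | CS 101 | Spring 2024
9 | Art 101 | Fall 2024
10 | CS 101 | Spring 2024
11 | Algorithms 201 | Fall 2023
12 | Databases 301 | Fall 2024
13 | Art 101 | Spring 2024
14 | Calculus 201 | Fall 2024
15 | Calculus 201 | Fall 2024
16 | Calculus 201 | Fall 2024
17 | CS 101 | Spring 2024
18 | Physics 201 | Fall 2023
19 | Physics 201 | Fall 2023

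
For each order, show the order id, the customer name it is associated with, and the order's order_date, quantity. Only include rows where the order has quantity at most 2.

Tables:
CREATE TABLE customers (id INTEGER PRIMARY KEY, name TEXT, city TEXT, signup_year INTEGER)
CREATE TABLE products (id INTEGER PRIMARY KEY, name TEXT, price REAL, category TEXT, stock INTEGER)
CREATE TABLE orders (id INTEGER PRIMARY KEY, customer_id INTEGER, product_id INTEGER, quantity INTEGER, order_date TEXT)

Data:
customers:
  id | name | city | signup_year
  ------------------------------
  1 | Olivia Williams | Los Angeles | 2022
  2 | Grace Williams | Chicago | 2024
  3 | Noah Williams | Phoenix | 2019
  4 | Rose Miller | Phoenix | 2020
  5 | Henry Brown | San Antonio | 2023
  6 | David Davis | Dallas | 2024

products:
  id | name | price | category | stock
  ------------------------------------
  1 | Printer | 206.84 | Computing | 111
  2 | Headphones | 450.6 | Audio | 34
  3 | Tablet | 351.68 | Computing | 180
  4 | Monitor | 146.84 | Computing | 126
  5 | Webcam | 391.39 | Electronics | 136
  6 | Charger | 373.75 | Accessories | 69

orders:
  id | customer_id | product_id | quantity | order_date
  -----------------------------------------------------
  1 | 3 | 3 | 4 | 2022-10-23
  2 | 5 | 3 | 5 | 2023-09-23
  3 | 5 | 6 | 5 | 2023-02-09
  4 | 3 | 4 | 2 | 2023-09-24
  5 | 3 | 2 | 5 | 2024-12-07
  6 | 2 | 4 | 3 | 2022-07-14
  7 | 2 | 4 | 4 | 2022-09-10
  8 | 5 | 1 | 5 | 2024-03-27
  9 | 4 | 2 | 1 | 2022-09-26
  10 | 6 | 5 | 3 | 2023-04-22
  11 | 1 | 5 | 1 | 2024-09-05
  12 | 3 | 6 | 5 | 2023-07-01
SELECT c.id, p.name AS customer, c.order_date, c.quantity FROM orders c JOIN customers p ON c.customer_id = p.id WHERE c.quantity <= 2

Execution result:
id | customer | order_date | quantity
4 | Noah Williams | 2023-09-24 | 2
9 | Rose Miller | 2022-09-26 | 1
11 | Olivia Williams | 2024-09-05 | 1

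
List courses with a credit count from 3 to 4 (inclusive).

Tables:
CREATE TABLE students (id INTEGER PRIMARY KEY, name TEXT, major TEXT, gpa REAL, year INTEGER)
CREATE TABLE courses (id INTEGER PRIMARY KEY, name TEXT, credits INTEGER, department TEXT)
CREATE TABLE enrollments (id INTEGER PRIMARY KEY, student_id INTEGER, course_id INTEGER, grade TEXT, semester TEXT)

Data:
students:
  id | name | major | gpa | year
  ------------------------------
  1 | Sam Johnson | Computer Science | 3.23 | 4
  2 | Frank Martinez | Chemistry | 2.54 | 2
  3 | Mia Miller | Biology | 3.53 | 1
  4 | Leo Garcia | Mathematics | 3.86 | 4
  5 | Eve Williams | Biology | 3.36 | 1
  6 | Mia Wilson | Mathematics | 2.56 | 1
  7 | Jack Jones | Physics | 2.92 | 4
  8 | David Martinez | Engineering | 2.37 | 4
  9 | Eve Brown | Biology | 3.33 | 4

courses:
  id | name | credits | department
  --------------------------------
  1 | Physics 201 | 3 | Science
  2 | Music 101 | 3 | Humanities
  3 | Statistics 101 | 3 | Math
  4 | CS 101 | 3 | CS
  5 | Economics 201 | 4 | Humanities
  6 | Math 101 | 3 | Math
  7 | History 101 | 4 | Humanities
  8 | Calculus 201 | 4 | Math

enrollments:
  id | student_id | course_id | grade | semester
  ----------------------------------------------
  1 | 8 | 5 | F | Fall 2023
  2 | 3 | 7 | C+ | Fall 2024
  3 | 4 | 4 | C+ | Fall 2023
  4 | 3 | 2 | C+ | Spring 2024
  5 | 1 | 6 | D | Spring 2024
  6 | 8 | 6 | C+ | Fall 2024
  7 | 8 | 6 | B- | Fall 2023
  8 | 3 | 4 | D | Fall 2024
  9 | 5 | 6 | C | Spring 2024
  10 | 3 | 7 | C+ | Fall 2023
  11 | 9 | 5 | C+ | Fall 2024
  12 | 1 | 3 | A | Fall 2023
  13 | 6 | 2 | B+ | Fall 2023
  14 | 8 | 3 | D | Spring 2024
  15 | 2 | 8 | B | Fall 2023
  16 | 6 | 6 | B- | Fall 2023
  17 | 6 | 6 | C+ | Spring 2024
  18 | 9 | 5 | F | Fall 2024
SELECT name, credits FROM courses WHERE credits BETWEEN 3 AND 4

Execution result:
name | credits
Physics 201 | 3
Music 101 | 3
Statistics 101 | 3
CS 101 | 3
Economics 201 | 4
Math 101 | 3
History 101 | 4
Calculus 201 | 4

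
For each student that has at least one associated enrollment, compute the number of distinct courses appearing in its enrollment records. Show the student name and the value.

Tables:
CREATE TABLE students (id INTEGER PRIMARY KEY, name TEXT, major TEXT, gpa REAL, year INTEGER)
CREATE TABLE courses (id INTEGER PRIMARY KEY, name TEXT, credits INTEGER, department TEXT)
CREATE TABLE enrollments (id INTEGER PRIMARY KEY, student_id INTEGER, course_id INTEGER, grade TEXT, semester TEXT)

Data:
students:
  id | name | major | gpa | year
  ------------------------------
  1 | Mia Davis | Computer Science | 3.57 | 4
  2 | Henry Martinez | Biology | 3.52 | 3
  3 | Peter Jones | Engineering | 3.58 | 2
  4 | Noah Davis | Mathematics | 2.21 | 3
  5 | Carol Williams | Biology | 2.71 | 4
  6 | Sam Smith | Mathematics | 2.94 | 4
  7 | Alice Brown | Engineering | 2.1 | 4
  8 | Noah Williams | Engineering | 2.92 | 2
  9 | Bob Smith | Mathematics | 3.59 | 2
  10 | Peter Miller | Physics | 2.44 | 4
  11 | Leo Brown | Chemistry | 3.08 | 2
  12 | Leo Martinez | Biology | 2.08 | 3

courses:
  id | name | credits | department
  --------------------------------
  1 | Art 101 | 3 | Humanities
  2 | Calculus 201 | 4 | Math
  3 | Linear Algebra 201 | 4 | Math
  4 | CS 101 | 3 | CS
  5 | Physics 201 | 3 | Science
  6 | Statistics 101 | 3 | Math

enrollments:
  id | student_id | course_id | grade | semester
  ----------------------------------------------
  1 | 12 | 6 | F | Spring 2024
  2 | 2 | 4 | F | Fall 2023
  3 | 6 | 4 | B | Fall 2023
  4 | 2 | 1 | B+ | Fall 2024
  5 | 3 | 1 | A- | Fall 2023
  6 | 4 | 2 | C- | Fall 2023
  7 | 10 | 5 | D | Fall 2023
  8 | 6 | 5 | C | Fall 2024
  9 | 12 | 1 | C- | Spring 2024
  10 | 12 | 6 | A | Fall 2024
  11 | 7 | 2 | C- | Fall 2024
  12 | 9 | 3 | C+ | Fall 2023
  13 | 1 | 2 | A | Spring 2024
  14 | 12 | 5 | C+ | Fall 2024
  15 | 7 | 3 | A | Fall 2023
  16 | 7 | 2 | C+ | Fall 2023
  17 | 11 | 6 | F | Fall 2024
SELECT p.name, COUNT(DISTINCT c.course_id) AS distinct_course_count FROM enrollments c JOIN students p ON c.student_id = p.id GROUP BY p.id, p.name

Execution result:
name | distinct_course_count
Mia Davis | 1
Henry Martinez | 2
Peter Jones | 1
Noah Davis | 1
Sam Smith | 2
Alice Brown | 2
Bob Smith | 1
Peter Miller | 1
Leo Brown | 1
Leo Martinez | 3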